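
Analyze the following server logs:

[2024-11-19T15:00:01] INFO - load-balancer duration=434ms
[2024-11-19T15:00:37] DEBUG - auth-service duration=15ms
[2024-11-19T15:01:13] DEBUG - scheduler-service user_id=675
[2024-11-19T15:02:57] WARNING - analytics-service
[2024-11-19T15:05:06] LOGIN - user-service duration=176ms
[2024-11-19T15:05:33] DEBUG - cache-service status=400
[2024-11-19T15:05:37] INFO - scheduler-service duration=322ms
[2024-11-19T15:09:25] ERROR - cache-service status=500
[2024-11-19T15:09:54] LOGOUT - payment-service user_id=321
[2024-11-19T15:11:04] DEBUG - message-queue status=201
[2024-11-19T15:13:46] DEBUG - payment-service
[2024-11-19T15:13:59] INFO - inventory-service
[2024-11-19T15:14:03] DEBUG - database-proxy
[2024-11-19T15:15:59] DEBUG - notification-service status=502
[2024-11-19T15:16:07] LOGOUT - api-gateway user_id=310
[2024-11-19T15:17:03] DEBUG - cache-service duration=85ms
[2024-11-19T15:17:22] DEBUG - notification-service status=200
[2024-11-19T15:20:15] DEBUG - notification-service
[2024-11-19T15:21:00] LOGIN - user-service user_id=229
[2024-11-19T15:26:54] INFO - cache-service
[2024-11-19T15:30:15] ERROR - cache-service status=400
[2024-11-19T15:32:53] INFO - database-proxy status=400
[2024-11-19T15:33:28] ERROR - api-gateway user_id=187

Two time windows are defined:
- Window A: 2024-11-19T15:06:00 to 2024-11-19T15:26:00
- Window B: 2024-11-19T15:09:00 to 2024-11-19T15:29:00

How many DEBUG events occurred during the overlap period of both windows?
7

To find overlap events:

1. Window A: 2024-11-19T15:06:00 to 2024-11-19T15:26:00
2. Window B: 2024-11-19T15:09:00 to 2024-11-19T15:29:00
3. Overlap period: 2024-11-19T15:09:00 to 2024-11-19T15:26:00
4. Count DEBUG events in overlap: 7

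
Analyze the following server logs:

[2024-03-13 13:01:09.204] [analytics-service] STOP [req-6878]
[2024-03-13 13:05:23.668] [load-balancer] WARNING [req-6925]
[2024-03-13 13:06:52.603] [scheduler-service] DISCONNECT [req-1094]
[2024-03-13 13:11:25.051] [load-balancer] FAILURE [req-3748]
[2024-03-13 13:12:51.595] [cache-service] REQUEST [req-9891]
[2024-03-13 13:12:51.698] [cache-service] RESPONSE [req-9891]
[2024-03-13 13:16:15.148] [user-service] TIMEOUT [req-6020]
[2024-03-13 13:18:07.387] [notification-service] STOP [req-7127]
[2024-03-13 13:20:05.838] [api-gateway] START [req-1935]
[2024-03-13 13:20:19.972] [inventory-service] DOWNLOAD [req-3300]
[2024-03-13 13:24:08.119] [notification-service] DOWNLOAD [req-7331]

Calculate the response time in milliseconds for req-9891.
103

To calculate latency:

1. Find REQUEST with id req-9891: 2024-03-13 13:12:51.595
2. Find RESPONSE with id req-9891: 2024-03-13 13:12:51.698
3. Latency: 2024-03-13 13:12:51.698 - 2024-03-13 13:12:51.595 = 103ms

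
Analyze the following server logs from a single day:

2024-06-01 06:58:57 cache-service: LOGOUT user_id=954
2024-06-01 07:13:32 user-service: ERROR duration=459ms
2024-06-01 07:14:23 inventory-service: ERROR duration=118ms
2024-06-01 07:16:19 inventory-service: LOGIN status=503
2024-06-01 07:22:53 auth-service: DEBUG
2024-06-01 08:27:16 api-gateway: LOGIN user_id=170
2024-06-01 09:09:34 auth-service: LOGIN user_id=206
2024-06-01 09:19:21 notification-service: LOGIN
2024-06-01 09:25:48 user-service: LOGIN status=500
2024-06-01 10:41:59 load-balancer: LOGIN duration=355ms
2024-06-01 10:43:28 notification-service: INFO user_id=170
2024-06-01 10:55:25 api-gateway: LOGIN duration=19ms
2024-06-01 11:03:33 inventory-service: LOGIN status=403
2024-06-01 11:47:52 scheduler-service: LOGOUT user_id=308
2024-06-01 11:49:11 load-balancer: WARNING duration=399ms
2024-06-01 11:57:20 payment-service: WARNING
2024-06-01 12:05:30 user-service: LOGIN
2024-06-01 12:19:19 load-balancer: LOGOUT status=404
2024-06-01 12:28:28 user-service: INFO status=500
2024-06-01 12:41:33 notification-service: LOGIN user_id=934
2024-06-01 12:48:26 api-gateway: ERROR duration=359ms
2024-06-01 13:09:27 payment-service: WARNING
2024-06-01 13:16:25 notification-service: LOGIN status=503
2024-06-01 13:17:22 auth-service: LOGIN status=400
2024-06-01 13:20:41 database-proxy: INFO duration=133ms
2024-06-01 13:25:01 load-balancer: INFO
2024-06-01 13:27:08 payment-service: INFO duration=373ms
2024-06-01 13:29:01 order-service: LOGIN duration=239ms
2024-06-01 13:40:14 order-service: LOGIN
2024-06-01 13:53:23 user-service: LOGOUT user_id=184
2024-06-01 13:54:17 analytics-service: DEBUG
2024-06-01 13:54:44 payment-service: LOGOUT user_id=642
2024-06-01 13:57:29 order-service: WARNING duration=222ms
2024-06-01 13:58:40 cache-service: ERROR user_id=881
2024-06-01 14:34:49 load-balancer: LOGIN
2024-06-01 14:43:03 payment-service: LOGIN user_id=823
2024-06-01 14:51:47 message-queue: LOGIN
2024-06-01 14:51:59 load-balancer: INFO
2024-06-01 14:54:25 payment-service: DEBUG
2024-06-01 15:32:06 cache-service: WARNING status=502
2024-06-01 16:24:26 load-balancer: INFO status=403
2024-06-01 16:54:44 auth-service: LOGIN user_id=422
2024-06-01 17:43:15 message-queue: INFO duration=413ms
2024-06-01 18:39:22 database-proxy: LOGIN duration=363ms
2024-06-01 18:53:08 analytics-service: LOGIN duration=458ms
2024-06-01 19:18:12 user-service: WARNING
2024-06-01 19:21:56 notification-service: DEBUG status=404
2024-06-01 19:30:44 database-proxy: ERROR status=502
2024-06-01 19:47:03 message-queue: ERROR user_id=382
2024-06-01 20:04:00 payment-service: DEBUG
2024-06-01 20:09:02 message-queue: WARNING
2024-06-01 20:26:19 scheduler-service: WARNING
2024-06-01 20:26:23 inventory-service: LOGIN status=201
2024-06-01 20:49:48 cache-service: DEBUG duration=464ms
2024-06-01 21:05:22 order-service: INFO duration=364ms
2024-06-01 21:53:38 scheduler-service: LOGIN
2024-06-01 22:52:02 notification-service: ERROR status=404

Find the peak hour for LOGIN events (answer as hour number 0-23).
13

To find the peak hour:

1. Group all LOGIN events by hour
2. Count events in each hour
3. Find hour with maximum count
4. Peak hour: 13 (with 4 events)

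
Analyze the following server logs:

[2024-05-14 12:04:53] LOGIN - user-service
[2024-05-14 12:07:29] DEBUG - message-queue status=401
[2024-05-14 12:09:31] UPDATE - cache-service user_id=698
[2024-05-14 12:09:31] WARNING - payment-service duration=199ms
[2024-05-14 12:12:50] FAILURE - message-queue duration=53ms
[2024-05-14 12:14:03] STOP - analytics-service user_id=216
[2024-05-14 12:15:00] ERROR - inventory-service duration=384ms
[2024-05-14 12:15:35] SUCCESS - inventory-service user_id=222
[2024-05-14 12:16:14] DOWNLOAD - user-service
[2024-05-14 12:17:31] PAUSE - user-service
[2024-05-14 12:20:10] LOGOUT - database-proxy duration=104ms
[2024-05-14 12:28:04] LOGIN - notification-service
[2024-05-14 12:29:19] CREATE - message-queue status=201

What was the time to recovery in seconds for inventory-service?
35

To calculate recovery time:

1. Find ERROR event for inventory-service: 2024-05-14 12:15:00
2. Find next SUCCESS event for inventory-service: 2024-05-14 12:15:35
3. Recovery time: 2024-05-14 12:15:35 - 2024-05-14 12:15:00 = 35 seconds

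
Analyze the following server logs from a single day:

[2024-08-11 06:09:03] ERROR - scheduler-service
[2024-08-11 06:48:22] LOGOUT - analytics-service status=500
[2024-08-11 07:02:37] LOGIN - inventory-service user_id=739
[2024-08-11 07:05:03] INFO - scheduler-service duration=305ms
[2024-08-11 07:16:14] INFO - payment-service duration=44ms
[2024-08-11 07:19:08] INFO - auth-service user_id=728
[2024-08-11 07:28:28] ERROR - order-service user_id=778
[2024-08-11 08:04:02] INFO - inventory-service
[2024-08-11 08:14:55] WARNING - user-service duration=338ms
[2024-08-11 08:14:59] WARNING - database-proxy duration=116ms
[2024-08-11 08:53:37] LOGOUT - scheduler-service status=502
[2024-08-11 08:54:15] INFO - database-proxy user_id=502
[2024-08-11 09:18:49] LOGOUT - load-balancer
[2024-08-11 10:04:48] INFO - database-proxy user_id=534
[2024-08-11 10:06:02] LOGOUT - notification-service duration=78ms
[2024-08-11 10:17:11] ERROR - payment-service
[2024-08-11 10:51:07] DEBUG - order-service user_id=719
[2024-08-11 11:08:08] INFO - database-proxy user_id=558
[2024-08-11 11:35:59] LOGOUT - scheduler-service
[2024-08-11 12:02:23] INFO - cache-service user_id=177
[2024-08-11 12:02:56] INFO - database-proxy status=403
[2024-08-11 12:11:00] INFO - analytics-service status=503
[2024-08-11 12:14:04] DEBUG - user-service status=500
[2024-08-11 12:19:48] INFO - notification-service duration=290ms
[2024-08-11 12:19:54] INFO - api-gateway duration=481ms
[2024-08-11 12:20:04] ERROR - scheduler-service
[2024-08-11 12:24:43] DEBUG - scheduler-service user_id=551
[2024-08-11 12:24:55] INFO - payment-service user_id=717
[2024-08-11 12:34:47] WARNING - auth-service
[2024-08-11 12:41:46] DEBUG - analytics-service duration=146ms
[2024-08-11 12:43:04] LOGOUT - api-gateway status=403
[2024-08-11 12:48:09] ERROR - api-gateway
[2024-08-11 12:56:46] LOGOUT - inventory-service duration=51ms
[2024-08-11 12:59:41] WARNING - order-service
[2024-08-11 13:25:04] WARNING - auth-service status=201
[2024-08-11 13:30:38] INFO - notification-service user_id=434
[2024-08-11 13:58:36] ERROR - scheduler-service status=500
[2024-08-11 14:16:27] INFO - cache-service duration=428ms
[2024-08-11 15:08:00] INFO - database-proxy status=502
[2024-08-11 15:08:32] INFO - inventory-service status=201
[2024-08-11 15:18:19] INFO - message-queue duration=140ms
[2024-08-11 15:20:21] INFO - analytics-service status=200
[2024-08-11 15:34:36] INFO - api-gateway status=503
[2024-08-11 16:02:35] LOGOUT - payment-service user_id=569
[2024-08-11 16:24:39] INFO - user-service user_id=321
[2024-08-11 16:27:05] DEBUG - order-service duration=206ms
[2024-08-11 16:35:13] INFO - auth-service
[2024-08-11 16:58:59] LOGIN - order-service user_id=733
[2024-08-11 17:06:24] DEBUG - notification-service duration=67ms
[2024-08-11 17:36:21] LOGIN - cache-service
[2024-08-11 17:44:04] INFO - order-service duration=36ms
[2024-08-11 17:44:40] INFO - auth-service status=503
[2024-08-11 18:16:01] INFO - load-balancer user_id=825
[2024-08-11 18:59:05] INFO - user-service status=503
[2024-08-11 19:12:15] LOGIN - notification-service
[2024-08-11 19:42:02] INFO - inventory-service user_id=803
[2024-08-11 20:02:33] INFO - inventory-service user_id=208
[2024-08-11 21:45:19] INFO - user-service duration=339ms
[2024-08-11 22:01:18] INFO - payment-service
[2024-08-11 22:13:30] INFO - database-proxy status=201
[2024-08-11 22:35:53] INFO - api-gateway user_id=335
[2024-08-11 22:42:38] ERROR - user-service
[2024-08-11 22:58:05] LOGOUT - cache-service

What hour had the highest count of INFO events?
12

To find the peak hour:

1. Group all INFO events by hour
2. Count events in each hour
3. Find hour with maximum count
4. Peak hour: 12 (with 6 events)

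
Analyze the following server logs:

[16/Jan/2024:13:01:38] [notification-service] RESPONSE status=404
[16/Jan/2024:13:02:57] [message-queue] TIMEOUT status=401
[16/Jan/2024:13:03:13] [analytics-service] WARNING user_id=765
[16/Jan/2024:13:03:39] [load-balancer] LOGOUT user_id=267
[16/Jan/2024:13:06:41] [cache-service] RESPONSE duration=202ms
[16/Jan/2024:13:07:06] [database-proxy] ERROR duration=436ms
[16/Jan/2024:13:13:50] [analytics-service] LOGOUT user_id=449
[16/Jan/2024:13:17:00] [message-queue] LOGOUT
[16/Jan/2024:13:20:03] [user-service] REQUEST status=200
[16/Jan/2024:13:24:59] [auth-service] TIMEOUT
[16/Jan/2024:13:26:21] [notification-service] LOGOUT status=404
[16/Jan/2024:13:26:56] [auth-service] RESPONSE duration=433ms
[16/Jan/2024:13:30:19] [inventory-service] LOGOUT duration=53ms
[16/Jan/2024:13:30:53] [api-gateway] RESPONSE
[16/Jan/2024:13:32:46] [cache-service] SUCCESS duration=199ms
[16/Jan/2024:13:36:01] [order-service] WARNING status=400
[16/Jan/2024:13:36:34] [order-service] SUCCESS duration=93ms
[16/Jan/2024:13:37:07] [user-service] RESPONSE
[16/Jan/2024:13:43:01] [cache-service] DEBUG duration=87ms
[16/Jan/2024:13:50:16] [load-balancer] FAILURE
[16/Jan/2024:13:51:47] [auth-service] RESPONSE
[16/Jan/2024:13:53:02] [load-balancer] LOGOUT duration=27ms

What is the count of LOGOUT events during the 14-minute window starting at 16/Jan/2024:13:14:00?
2

To count events in the time window:

1. Window boundaries: 16/Jan/2024:13:14:00 to 16/Jan/2024:13:28:00
2. Filter for LOGOUT events within this window
3. Count matching events: 2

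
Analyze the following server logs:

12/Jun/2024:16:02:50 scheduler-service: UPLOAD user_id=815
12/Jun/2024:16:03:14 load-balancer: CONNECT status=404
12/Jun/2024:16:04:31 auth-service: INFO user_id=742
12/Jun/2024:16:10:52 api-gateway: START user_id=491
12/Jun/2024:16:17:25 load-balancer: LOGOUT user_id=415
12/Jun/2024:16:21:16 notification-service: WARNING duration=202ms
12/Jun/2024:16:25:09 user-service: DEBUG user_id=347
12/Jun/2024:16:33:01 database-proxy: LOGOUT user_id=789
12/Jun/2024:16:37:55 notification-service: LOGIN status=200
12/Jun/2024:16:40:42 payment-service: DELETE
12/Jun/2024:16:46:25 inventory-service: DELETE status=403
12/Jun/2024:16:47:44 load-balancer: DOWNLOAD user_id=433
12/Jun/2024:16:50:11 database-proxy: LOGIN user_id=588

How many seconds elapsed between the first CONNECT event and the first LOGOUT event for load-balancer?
851

To find the time between events:

1. Locate the first CONNECT event for load-balancer: 12/Jun/2024:16:03:14
2. Locate the first LOGOUT event for load-balancer: 12/Jun/2024:16:17:25
3. Calculate the difference: 12/Jun/2024:16:17:25 - 12/Jun/2024:16:03:14 = 851 seconds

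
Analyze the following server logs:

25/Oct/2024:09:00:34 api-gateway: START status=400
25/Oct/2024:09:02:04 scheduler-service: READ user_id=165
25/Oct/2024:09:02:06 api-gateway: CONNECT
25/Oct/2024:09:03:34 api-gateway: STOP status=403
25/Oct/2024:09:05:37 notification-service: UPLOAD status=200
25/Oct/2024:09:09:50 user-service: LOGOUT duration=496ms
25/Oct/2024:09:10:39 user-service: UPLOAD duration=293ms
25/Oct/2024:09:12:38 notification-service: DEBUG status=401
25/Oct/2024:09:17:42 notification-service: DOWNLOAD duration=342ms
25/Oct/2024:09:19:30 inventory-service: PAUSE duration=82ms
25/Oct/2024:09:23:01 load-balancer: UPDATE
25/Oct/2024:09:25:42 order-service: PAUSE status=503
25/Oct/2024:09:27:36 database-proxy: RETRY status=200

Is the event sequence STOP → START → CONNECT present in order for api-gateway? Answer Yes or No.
No

To verify sequence order:

1. Find all events in sequence STOP → START → CONNECT for api-gateway
2. Extract their timestamps
3. Check if timestamps are in ascending order
4. Result: No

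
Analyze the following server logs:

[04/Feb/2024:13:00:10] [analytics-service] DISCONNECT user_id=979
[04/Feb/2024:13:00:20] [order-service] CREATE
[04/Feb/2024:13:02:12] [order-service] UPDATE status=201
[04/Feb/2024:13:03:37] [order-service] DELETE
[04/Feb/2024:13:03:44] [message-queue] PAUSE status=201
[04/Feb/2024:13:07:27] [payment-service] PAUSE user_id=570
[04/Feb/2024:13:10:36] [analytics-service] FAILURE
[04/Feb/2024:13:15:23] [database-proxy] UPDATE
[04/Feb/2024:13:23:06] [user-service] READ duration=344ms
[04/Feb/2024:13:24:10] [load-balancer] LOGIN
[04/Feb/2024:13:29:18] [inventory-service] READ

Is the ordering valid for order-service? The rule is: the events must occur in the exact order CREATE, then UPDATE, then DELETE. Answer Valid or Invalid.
Valid

To validate ordering:

1. Required order: CREATE → UPDATE → DELETE
2. Rule: the events must occur in the exact order CREATE, then UPDATE, then DELETE
3. Check actual order of events for order-service
4. Result: Valid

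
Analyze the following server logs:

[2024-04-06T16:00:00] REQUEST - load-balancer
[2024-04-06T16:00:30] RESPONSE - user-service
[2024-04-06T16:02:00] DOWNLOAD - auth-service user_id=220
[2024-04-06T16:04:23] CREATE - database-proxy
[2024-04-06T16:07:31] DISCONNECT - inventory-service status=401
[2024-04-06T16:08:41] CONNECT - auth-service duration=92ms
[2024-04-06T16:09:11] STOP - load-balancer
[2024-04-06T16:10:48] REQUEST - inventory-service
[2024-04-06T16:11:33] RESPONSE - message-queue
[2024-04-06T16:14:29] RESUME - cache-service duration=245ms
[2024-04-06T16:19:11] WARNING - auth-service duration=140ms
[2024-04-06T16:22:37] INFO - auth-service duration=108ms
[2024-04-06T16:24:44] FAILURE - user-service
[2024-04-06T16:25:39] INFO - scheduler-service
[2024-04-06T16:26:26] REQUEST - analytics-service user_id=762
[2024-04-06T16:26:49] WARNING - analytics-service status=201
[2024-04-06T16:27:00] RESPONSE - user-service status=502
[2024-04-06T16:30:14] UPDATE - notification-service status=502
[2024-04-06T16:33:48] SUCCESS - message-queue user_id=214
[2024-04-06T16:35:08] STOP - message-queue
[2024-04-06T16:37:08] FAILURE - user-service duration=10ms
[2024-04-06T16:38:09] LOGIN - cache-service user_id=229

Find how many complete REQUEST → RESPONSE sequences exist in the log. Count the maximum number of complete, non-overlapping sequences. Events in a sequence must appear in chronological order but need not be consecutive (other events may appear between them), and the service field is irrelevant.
3

To count sequences:

1. Look for pattern: REQUEST → RESPONSE
2. Greedily scan the log in chronological order, matching each sequence element in turn (ignoring service)
3. Each time the full pattern completes, increment the count and restart matching from the next event
4. Complete non-overlapping sequences found: 3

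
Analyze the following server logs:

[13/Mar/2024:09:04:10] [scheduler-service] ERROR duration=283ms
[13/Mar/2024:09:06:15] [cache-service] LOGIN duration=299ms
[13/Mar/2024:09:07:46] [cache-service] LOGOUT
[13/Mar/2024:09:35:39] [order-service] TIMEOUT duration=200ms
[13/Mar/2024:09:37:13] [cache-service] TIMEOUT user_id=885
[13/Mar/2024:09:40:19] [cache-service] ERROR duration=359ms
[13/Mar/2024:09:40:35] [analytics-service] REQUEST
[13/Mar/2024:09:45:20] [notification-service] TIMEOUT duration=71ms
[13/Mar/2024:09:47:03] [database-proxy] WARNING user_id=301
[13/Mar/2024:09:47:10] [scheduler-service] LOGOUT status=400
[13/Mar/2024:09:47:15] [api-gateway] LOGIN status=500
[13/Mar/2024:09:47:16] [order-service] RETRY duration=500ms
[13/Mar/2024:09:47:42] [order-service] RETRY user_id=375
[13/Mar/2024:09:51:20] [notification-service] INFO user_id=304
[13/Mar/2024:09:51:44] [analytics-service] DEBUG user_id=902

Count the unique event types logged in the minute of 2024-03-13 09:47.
4

To count unique event types:

1. Filter events in the minute starting at 2024-03-13 09:47
2. Extract event types from matching entries
3. Count unique types: 4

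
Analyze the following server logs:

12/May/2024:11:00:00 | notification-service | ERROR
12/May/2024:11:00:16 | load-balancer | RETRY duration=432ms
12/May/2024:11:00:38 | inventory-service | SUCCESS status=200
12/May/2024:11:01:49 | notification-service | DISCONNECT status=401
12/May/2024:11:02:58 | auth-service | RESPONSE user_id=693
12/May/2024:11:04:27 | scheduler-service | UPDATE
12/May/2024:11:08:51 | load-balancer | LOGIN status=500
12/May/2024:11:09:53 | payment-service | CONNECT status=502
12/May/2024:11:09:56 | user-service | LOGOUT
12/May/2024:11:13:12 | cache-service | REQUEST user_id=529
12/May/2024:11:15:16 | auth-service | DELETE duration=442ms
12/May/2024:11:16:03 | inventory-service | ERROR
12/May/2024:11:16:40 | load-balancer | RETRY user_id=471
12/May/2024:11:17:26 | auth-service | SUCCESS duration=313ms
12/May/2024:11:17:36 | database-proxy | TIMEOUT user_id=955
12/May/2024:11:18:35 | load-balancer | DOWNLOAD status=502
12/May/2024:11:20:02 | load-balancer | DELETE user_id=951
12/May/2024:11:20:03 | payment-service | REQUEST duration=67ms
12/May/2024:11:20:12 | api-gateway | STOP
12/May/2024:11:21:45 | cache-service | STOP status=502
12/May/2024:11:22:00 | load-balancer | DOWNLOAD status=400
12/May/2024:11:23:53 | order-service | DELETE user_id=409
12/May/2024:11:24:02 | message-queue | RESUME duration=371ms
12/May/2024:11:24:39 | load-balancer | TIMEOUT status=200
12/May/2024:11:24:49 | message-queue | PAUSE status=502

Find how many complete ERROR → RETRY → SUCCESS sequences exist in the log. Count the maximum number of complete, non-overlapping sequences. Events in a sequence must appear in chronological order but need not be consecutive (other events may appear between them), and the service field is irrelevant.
2

To count sequences:

1. Look for pattern: ERROR → RETRY → SUCCESS
2. Greedily scan the log in chronological order, matching each sequence element in turn (ignoring service)
3. Each time the full pattern completes, increment the count and restart matching from the next event
4. Complete non-overlapping sequences found: 2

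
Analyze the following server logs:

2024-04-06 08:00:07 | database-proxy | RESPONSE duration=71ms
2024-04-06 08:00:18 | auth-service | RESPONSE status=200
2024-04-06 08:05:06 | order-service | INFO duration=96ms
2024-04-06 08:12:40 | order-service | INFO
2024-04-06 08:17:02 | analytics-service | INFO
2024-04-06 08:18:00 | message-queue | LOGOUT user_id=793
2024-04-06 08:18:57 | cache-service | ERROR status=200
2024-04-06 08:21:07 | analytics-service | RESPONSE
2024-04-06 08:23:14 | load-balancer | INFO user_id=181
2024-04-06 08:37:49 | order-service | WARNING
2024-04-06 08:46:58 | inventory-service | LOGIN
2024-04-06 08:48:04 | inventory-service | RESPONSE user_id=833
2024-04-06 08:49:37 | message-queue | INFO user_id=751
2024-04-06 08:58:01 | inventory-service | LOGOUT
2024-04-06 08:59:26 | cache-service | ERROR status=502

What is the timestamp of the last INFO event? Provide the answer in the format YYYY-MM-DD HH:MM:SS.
2024-04-06 08:49:37

To find the last event:

1. Filter for all INFO events
2. Sort by timestamp
3. Select the last one
4. Timestamp: 2024-04-06 08:49:37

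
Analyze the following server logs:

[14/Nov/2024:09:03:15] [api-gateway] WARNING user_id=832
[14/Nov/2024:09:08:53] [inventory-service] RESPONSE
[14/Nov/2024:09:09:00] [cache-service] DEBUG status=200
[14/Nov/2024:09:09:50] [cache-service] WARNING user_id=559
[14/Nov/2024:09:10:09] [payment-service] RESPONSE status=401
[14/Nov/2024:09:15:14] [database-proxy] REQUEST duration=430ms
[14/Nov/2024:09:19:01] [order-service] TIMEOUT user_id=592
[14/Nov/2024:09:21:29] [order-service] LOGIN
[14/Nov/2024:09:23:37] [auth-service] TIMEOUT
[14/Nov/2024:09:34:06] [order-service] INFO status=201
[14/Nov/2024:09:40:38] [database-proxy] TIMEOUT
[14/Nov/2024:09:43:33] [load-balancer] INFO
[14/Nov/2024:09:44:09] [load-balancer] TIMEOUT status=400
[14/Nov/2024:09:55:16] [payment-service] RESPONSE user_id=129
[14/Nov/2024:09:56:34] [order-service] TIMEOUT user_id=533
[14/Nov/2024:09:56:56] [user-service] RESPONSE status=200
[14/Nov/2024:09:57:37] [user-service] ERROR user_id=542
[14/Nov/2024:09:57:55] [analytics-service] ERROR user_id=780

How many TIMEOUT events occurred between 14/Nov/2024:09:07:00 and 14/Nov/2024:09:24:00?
2

To count events in the time window:

1. Window boundaries: 14/Nov/2024:09:07:00 to 14/Nov/2024:09:24:00
2. Filter for TIMEOUT events within this window
3. Count matching events: 2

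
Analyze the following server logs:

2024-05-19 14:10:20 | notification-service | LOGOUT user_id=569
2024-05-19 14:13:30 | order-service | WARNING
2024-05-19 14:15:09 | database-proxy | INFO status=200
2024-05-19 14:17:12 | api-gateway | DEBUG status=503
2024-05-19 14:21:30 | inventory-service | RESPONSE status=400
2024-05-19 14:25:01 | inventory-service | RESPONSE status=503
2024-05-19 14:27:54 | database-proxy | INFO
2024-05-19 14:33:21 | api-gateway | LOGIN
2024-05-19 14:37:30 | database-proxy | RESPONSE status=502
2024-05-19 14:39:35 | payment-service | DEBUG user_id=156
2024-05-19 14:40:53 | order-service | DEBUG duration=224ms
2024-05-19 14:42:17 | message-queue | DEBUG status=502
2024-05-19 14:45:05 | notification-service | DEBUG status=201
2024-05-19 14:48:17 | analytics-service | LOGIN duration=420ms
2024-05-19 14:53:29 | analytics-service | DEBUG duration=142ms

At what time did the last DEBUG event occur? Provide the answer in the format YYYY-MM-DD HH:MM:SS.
2024-05-19 14:53:29

To find the last event:

1. Filter for all DEBUG events
2. Sort by timestamp
3. Select the last one
4. Timestamp: 2024-05-19 14:53:29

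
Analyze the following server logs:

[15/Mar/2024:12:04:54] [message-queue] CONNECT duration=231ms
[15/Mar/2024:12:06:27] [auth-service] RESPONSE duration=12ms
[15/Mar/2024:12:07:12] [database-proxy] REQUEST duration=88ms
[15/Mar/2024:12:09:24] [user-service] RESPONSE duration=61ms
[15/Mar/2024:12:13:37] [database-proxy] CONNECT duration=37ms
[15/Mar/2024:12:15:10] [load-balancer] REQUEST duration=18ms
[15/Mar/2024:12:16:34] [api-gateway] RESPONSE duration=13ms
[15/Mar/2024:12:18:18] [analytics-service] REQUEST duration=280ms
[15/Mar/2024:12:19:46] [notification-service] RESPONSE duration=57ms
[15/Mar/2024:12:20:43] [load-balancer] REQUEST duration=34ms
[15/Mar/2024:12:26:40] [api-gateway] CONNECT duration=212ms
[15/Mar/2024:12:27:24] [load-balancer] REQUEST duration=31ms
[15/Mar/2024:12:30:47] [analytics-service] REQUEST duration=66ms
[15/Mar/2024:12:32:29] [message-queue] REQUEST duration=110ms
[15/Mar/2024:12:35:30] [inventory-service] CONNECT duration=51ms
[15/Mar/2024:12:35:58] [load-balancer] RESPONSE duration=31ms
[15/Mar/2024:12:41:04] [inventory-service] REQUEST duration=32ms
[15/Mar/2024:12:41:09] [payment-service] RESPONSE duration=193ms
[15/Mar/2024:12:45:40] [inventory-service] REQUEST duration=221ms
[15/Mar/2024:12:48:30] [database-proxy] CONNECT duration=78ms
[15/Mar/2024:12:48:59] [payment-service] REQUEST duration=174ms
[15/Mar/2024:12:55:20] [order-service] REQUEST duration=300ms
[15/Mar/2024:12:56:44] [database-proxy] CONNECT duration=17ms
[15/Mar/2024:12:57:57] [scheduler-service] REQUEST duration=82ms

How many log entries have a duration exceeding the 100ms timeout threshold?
8

To count timeouts:

1. Threshold: 100ms
2. Extract duration from each log entry
3. Count entries where duration > 100
4. Timeout count: 8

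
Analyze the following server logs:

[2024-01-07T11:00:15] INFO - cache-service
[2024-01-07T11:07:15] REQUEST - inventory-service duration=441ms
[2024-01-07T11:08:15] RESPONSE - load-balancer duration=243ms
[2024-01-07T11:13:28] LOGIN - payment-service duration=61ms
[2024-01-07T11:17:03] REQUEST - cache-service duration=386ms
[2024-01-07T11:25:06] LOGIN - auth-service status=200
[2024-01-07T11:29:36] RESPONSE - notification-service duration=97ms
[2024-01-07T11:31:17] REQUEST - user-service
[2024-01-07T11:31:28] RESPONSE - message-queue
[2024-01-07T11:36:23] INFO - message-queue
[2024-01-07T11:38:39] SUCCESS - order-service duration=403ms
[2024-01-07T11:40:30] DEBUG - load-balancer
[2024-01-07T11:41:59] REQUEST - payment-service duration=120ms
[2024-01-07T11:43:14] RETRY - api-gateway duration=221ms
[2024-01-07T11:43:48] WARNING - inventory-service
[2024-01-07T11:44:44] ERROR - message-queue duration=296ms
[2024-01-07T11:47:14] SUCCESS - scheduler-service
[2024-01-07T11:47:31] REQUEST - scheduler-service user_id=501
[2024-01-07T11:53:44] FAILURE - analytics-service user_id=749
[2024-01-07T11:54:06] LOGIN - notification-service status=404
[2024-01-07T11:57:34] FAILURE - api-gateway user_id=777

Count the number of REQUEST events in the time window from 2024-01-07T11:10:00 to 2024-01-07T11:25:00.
1

To count events in the time window:

1. Window boundaries: 2024-01-07T11:10:00 to 2024-01-07T11:25:00
2. Filter for REQUEST events within this window
3. Count matching events: 1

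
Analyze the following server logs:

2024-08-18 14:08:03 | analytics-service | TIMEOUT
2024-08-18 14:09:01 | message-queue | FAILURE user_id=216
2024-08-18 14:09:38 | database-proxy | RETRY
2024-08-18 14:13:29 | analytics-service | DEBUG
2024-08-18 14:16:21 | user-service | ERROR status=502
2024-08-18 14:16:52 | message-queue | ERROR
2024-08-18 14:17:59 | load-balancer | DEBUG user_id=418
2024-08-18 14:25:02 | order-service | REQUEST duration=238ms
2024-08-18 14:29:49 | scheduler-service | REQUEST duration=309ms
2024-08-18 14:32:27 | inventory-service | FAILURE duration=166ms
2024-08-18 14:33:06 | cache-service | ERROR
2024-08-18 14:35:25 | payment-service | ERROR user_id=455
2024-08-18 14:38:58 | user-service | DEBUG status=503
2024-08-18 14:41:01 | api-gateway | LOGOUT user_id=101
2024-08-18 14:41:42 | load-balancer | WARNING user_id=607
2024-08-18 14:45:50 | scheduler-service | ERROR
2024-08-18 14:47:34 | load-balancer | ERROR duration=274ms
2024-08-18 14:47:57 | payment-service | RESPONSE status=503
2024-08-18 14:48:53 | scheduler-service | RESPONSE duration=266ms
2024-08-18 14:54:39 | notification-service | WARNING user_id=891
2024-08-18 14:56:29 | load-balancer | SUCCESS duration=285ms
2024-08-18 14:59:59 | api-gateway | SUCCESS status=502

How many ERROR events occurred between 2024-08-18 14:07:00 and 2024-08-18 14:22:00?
2

To count events in the time window:

1. Window boundaries: 2024-08-18 14:07:00 to 2024-08-18 14:22:00
2. Filter for ERROR events within this window
3. Count matching events: 2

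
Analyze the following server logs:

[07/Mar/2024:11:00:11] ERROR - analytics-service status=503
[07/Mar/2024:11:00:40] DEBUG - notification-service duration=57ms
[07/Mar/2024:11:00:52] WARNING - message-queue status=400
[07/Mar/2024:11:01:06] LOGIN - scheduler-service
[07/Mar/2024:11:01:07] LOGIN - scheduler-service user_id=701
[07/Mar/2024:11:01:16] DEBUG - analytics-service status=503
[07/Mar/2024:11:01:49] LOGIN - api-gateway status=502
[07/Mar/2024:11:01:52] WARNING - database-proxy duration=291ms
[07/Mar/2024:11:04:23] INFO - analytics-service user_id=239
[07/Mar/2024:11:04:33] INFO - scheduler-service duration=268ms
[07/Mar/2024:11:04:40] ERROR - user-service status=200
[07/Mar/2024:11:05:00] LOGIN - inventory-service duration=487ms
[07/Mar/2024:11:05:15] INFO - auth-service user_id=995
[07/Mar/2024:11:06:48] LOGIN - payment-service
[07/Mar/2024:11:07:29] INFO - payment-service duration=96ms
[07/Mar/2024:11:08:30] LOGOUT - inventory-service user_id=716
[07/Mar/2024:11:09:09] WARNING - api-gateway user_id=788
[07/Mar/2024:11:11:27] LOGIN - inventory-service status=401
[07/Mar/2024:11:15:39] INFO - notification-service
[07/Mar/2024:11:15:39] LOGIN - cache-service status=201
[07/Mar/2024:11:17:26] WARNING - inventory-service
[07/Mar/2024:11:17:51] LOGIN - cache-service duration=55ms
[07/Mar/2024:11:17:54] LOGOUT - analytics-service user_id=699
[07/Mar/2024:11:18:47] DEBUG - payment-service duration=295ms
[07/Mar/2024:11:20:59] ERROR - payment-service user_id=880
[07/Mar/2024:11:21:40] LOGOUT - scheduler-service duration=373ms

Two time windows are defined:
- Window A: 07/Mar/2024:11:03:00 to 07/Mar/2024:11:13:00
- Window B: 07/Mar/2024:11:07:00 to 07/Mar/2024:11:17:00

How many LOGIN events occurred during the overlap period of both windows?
1

To find overlap events:

1. Window A: 07/Mar/2024:11:03:00 to 07/Mar/2024:11:13:00
2. Window B: 07/Mar/2024:11:07:00 to 07/Mar/2024:11:17:00
3. Overlap period: 07/Mar/2024:11:07:00 to 07/Mar/2024:11:13:00
4. Count LOGIN events in overlap: 1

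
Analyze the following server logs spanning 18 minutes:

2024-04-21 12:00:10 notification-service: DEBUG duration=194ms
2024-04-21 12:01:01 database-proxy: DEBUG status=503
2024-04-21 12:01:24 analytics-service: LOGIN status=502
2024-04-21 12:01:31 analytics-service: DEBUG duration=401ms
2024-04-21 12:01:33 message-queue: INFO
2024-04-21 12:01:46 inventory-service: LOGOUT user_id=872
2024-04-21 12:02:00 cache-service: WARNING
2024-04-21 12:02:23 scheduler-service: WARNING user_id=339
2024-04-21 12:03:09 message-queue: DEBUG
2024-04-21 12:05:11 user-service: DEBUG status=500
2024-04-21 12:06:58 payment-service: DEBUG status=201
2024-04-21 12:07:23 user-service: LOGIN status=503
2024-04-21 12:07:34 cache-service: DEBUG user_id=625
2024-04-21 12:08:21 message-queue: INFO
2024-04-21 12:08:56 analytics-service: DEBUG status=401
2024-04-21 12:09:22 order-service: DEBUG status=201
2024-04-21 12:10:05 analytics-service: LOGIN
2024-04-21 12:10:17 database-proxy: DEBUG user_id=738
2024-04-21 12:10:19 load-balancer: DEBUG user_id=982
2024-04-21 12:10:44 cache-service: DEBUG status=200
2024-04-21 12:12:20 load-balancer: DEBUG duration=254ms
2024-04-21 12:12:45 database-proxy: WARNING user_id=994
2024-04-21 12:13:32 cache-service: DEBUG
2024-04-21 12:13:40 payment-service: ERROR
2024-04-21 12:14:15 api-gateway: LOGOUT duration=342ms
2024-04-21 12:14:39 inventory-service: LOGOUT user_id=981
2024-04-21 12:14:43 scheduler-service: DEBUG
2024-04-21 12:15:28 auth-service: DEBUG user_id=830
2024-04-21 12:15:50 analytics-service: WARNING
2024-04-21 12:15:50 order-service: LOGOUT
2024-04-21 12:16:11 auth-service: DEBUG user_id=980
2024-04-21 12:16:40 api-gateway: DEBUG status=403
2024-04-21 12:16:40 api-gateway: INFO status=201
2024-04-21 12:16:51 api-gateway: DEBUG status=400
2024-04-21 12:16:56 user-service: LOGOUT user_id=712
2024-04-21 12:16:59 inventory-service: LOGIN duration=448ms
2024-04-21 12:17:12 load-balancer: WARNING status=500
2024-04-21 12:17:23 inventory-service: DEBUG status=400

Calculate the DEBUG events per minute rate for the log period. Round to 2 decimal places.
1.11

To calculate the rate:

1. Count total DEBUG events: 20
2. Total time period: 18 minutes
3. Rate = 20 / 18 = 1.11 events per minute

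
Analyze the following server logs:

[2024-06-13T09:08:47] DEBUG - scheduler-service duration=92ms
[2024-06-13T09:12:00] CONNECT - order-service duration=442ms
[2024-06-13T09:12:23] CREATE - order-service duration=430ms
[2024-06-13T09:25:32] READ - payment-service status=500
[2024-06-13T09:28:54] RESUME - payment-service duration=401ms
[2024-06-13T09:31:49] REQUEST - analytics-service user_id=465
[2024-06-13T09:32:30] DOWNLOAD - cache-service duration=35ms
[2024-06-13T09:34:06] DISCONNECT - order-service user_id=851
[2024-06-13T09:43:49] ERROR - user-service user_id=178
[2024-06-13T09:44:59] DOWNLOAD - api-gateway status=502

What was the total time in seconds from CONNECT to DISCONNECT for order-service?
1326

To calculate state duration:

1. Find CONNECT event for order-service: 2024-06-13T09:12:00
2. Find DISCONNECT event for order-service: 2024-06-13T09:34:06
3. Calculate duration: 2024-06-13T09:34:06 - 2024-06-13T09:12:00 = 1326 seconds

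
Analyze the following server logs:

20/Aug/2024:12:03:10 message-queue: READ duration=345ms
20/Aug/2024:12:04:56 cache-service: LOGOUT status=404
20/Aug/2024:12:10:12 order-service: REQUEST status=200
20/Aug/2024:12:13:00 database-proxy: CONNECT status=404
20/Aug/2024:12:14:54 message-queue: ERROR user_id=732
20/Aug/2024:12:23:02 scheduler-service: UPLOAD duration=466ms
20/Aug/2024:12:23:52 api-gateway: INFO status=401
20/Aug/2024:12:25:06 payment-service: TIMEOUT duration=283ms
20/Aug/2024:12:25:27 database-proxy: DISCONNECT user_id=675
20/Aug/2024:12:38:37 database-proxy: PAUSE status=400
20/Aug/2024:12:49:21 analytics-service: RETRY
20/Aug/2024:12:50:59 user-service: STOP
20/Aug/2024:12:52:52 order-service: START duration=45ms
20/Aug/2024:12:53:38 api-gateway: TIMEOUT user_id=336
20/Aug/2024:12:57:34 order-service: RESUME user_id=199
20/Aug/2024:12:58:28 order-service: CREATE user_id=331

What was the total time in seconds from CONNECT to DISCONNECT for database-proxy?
747

To calculate state duration:

1. Find CONNECT event for database-proxy: 20/Aug/2024:12:13:00
2. Find DISCONNECT event for database-proxy: 20/Aug/2024:12:25:27
3. Calculate duration: 20/Aug/2024:12:25:27 - 20/Aug/2024:12:13:00 = 747 seconds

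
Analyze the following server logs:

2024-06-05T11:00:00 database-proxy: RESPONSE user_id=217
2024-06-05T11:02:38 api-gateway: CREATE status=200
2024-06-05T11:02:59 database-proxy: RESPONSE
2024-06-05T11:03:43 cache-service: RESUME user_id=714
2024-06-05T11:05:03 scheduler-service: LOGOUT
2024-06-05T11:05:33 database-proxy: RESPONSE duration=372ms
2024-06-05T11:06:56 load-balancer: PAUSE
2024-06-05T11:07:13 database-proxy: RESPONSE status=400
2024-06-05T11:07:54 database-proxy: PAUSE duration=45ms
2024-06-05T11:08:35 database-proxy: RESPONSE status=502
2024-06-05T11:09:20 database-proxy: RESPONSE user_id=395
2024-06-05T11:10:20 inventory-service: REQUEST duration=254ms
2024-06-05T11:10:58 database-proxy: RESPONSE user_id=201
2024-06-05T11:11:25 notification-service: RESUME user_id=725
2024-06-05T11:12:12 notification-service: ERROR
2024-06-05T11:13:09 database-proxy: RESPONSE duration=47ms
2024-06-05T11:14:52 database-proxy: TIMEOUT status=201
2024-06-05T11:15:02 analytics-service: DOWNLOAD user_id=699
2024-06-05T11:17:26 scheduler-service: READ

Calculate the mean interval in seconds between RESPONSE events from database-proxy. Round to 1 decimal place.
112.7

To calculate average interval:

1. Find all RESPONSE events for database-proxy in order
2. Calculate time gaps between consecutive events
3. Compute mean of gaps: 789 / 7 = 112.7 seconds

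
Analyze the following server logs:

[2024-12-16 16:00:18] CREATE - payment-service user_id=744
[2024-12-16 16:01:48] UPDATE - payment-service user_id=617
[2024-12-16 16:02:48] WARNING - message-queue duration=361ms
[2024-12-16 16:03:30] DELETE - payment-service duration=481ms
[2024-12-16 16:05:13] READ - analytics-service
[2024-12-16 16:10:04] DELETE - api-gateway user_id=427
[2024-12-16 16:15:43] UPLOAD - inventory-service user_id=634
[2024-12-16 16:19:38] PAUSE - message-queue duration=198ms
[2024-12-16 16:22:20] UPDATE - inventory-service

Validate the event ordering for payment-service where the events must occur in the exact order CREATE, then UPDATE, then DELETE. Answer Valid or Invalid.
Valid

To validate ordering:

1. Required order: CREATE → UPDATE → DELETE
2. Rule: the events must occur in the exact order CREATE, then UPDATE, then DELETE
3. Check actual order of events for payment-service
4. Result: Valid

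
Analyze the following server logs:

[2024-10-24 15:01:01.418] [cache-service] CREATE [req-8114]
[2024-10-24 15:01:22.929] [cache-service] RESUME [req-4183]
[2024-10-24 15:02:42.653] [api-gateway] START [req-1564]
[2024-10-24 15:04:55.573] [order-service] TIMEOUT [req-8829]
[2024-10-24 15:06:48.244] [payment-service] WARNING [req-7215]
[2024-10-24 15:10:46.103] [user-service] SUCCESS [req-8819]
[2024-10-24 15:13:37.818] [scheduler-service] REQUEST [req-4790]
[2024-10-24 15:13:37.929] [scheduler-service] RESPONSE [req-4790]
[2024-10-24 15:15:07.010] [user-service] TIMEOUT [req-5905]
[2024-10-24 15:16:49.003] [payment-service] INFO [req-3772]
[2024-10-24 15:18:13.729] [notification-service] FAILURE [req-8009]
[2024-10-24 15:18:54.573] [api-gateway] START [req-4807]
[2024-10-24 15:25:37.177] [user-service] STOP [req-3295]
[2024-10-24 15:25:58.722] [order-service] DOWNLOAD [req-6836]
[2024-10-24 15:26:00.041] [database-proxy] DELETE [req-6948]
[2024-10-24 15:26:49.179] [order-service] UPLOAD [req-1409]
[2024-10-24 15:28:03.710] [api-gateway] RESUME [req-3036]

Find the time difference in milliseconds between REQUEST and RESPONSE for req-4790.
111

To calculate latency:

1. Find REQUEST with id req-4790: 2024-10-24 15:13:37.818
2. Find RESPONSE with id req-4790: 2024-10-24 15:13:37.929
3. Latency: 2024-10-24 15:13:37.929 - 2024-10-24 15:13:37.818 = 111ms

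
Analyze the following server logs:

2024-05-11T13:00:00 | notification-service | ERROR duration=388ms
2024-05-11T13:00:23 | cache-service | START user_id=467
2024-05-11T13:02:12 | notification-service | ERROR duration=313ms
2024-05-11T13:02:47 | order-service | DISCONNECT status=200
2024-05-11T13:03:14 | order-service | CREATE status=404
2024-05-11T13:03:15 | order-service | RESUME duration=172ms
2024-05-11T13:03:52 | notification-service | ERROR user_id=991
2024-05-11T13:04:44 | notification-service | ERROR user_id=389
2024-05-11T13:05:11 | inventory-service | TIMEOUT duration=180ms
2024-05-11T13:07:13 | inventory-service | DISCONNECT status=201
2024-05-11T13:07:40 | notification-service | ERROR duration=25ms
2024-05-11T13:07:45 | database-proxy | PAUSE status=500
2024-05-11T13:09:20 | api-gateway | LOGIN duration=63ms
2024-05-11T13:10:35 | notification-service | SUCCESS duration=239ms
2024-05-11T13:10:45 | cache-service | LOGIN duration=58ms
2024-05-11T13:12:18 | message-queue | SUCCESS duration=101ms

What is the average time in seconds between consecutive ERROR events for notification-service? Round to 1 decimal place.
115.0

To calculate average interval:

1. Find all ERROR events for notification-service in order
2. Calculate time gaps between consecutive events
3. Compute mean of gaps: 460 / 4 = 115.0 seconds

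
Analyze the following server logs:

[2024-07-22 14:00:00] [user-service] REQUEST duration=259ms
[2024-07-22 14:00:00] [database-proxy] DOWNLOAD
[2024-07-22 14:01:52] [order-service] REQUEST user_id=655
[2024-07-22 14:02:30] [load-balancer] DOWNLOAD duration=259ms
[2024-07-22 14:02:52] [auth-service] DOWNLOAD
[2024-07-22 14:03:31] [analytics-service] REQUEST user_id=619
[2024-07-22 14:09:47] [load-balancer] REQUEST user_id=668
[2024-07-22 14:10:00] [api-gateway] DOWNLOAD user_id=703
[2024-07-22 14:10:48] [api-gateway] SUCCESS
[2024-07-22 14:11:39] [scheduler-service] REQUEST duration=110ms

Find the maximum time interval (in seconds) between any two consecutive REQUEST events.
376

To find the longest gap:

1. Extract all REQUEST events in chronological order
2. Calculate time differences between consecutive events
3. Find the maximum difference
4. Longest gap: 376 seconds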